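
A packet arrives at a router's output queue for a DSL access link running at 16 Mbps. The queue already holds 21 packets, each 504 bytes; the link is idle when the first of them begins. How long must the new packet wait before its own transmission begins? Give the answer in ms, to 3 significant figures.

Each queued packet: L/R = 4032/16000000 = 0.252 ms.
21 queued → 5.292 ms.
Queuing delay = 5.29 ms.

5.29 ms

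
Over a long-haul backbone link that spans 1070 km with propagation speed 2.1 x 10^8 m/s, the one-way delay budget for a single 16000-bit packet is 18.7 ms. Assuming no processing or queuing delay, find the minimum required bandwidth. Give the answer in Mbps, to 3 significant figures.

Propagation delay = 1070000 / 210000000 = 5.09524 ms.
Transmission budget = 18.7 − 5.09524 = 13.6048 ms.
R ≥ L / t_tx = 16000 bits / 0.0136048 s = 1.18 Mbps.

1.18 Mbps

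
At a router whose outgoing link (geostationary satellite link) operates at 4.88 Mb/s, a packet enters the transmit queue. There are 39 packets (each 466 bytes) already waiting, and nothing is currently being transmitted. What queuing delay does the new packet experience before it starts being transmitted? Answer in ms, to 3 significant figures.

29.8 ms

Each queued packet: L/R = 3728/4880000 = 0.763934 ms.
39 queued → 29.7934 ms.
Queuing delay = 29.8 ms.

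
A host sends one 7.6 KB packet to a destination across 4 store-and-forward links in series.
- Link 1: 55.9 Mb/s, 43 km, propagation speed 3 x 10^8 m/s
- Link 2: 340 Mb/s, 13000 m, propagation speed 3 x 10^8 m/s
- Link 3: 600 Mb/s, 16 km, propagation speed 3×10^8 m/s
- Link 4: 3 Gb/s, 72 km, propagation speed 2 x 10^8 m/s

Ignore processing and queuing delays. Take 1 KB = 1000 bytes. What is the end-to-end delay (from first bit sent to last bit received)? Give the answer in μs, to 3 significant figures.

1990 μs

L = 60800 bits.
Transmission delays (L/R per hop): 1087.66, 178.824, 101.333, 20.2667 μs; sum = 1388.08 μs.
Propagation delays (d/s per hop): 143.333, 43.3333, 53.3333, 360 μs; sum = 600 μs.
End-to-end = 1990 μs.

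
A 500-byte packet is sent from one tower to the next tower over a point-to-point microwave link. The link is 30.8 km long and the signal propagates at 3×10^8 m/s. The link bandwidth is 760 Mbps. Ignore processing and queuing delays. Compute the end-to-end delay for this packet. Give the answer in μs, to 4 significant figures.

L = 500 × 8 = 4000 bits.
Transmission delay = L/R = 4000 / 760000000 = 5.26316 μs.
Propagation delay = d/s = 30800 m / 300000000 m/s = 102.667 μs.
Total = 107.9 μs.

107.9 μs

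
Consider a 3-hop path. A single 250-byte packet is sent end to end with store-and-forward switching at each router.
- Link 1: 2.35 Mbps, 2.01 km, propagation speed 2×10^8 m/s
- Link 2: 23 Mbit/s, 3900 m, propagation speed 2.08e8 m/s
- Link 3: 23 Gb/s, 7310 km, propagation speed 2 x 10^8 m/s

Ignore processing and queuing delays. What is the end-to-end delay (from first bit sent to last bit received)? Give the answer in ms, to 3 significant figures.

L = 250 × 8 = 2000 bits.
Transmission delays (L/R per hop): 0.851064, 0.0869565, 8.69565e-05 ms; sum = 0.938107 ms.
Propagation delays (d/s per hop): 0.01005, 0.01875, 36.55 ms; sum = 36.5788 ms.
End-to-end = 37.5 ms.

37.5 ms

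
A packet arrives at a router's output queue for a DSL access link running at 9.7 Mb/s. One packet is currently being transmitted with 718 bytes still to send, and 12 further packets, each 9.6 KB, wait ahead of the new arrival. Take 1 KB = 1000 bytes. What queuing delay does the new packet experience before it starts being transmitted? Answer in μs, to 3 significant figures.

Each queued packet: L/R = 76800/9700000 = 7917.53 μs.
12 queued → 95010.3 μs.
Plus remaining 5744 bits of current packet: 592.165 μs.
Queuing delay = 95600 μs.

95600 μs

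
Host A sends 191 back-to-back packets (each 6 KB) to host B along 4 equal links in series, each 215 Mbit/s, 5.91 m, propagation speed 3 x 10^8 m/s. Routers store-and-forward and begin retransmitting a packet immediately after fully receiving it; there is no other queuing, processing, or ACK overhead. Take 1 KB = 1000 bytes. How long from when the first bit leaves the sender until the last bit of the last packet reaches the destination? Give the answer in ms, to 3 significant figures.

43.3 ms

Per-hop transmission t_tx = L/R = 48000/215000000 = 0.223256 ms.
Per-hop propagation t_prop = 5.91/300000000 = 1.97e-05 ms.
Pipeline fill: first packet needs 4·t_tx to clear all hops; remaining 190 packets each add one t_tx.
Total = (4+191-1)·t_tx + 4·t_prop = 194·0.223256 + 4·1.97e-05 = 43.3 ms.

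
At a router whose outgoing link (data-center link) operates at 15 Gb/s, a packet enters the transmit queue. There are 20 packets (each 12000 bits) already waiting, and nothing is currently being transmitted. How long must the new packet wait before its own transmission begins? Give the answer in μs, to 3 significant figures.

16.0 μs

Each queued packet: L/R = 12000/15000000000 = 0.8 μs.
20 queued → 16 μs.
Queuing delay = 16.0 μs.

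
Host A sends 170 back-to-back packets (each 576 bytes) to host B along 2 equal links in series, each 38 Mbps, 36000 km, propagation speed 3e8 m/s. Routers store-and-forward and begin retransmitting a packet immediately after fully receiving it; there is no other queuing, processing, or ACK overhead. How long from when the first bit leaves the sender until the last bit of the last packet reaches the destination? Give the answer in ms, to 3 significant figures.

Per-hop transmission t_tx = L/R = 4608/38000000 = 0.121263 ms.
Per-hop propagation t_prop = 36000000/300000000 = 120 ms.
Pipeline fill: first packet needs 2·t_tx to clear all hops; remaining 169 packets each add one t_tx.
Total = (2+170-1)·t_tx + 2·t_prop = 171·0.121263 + 2·120 = 261 ms.

261 ms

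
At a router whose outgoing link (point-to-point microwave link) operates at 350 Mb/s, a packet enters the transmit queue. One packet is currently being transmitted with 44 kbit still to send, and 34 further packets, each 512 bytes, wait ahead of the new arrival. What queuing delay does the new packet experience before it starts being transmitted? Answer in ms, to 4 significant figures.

Each queued packet: L/R = 4096/350000000 = 0.0117029 ms.
34 queued → 0.397897 ms.
Plus remaining 44000 bits of current packet: 0.125714 ms.
Queuing delay = 0.5236 ms.

0.5236 ms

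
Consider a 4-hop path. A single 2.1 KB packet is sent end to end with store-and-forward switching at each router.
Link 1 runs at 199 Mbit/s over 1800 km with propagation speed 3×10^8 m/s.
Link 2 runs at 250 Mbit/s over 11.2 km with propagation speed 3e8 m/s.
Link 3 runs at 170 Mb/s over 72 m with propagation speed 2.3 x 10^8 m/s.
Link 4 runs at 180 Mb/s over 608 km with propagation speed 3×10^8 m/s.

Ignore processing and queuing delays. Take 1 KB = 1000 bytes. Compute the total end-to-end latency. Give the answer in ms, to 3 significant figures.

L = 16800 bits.
Transmission delays (L/R per hop): 0.0844221, 0.0672, 0.0988235, 0.0933333 ms; sum = 0.343779 ms.
Propagation delays (d/s per hop): 6, 0.0373333, 0.000313043, 2.02667 ms; sum = 8.06431 ms.
End-to-end = 8.41 ms.

8.41 ms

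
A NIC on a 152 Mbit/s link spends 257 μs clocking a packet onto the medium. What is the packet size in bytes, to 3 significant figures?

4880 bytes

L = R × t_tx = 152000000 b/s × 0.000257 s = 39064 bits.
In bytes: 39064 / 8 = 4880 bytes.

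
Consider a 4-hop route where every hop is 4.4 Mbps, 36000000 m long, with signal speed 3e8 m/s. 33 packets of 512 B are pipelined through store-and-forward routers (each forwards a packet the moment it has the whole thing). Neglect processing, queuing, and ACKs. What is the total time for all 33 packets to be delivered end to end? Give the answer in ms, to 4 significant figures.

Per-hop transmission t_tx = L/R = 4096/4400000 = 0.930909 ms.
Per-hop propagation t_prop = 36000000/300000000 = 120 ms.
Pipeline fill: first packet needs 4·t_tx to clear all hops; remaining 32 packets each add one t_tx.
Total = (4+33-1)·t_tx + 4·t_prop = 36·0.930909 + 4·120 = 513.5 ms.

513.5 ms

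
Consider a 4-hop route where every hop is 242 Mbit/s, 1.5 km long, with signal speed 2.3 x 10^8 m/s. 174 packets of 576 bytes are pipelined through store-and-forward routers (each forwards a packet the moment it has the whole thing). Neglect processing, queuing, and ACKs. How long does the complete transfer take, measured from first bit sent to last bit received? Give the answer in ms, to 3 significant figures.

Per-hop transmission t_tx = L/R = 4608/242000000 = 0.0190413 ms.
Per-hop propagation t_prop = 1500/2.3e+08 = 0.00652174 ms.
Pipeline fill: first packet needs 4·t_tx to clear all hops; remaining 173 packets each add one t_tx.
Total = (4+174-1)·t_tx + 4·t_prop = 177·0.0190413 + 4·0.00652174 = 3.40 ms.

3.40 ms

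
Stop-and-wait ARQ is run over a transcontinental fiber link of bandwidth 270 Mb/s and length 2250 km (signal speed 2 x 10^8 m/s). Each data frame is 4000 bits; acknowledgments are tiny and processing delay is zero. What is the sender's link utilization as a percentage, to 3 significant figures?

t_tx = L/R = 4000/270000000 = 1.48148e-05 s.
t_prop = 2250000/200000000 = 0.01125 s; RTT = 0.0225 s.
Cycle = t_tx + RTT = 0.0225148 s.
Utilization = t_tx / cycle = 1.48148e-05/0.0225148 = 0.0658 %.

0.0658 %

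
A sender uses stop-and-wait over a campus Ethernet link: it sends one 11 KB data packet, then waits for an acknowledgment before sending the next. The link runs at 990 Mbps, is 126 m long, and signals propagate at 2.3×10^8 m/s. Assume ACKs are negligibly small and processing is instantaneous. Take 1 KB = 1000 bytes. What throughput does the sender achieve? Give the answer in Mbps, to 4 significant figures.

977.9 Mbps

t_tx = L/R = 88000/990000000 = 8.88889e-05 s.
t_prop = 126/2.3e+08 = 5.47826e-07 s; RTT = 1.09565e-06 s.
Cycle = t_tx + RTT = 8.99845e-05 s.
Throughput = L / cycle = 88000 / 8.99845e-05 = 977.9 Mbps.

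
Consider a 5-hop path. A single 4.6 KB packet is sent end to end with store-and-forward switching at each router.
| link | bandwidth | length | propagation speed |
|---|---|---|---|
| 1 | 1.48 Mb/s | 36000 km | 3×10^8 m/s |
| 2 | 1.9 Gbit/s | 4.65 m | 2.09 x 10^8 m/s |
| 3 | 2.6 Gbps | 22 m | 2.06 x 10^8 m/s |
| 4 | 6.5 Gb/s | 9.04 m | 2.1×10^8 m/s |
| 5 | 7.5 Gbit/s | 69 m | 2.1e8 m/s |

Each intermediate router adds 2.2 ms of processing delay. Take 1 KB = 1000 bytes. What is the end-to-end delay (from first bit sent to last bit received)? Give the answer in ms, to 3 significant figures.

L = 36800 bits.
Transmission delays (L/R per hop): 24.8649, 0.0193684, 0.0141538, 0.00566154, 0.00490667 ms; sum = 24.909 ms.
Propagation delays (d/s per hop): 120, 2.22488e-05, 0.000106796, 4.30476e-05, 0.000328571 ms; sum = 120.001 ms.
Processing at 4 router(s): 4 × 2.2 ms = 8.8 ms.
End-to-end = 154 ms.

154 ms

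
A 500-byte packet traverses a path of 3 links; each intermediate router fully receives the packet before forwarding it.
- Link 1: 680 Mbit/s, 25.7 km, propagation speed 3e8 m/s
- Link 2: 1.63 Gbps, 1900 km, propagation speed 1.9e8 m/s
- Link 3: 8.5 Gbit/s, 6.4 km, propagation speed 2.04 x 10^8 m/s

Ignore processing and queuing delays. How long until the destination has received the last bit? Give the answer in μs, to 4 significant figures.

10130 μs

L = 500 × 8 = 4000 bits.
Transmission delays (L/R per hop): 5.88235, 2.45399, 0.470588 μs; sum = 8.80693 μs.
Propagation delays (d/s per hop): 85.6667, 10000, 31.3725 μs; sum = 10117 μs.
End-to-end = 10130 μs.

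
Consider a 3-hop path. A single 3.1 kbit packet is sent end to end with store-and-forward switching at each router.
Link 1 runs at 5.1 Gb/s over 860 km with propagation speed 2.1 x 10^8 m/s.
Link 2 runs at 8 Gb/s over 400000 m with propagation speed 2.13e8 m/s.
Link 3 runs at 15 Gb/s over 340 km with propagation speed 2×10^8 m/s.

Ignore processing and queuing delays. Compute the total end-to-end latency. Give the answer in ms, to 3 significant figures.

7.67 ms

L = 3100 bits.
Transmission delays (L/R per hop): 0.000607843, 0.0003875, 0.000206667 ms; sum = 0.00120201 ms.
Propagation delays (d/s per hop): 4.09524, 1.87793, 1.7 ms; sum = 7.67317 ms.
End-to-end = 7.67 ms.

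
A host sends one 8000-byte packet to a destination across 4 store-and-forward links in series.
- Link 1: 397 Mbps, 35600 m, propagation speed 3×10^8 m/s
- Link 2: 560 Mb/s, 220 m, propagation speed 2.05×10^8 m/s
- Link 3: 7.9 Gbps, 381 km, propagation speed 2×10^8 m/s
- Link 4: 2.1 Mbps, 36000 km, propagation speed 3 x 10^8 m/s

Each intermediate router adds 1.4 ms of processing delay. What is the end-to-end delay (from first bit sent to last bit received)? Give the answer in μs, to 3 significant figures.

157000 μs

L = 8000 × 8 = 64000 bits.
Transmission delays (L/R per hop): 161.209, 114.286, 8.10127, 30476.2 μs; sum = 30759.8 μs.
Propagation delays (d/s per hop): 118.667, 1.07317, 1905, 120000 μs; sum = 122025 μs.
Processing at 3 router(s): 3 × 1.4 ms = 4200 μs.
End-to-end = 157000 μs.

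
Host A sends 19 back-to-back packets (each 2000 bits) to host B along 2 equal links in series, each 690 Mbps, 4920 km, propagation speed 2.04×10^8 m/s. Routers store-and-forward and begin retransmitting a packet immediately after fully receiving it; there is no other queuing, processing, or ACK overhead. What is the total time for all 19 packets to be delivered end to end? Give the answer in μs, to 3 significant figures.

48300 μs

Per-hop transmission t_tx = L/R = 2000/690000000 = 2.89855 μs.
Per-hop propagation t_prop = 4920000/204000000 = 24117.6 μs.
Pipeline fill: first packet needs 2·t_tx to clear all hops; remaining 18 packets each add one t_tx.
Total = (2+19-1)·t_tx + 2·t_prop = 20·2.89855 + 2·24117.6 = 48300 μs.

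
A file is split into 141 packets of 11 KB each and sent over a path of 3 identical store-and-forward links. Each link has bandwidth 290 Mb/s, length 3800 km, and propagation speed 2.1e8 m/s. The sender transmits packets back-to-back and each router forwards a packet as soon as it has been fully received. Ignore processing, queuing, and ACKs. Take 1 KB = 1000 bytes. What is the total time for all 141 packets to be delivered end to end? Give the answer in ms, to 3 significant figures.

97.7 ms

Per-hop transmission t_tx = L/R = 88000/290000000 = 0.303448 ms.
Per-hop propagation t_prop = 3800000/210000000 = 18.0952 ms.
Pipeline fill: first packet needs 3·t_tx to clear all hops; remaining 140 packets each add one t_tx.
Total = (3+141-1)·t_tx + 3·t_prop = 143·0.303448 + 3·18.0952 = 97.7 ms.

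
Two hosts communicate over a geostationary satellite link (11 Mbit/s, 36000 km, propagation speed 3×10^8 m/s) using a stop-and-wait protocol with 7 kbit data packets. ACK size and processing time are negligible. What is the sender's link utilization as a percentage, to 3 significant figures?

t_tx = L/R = 7000/11000000 = 0.000636364 s.
t_prop = 36000000/300000000 = 0.12 s; RTT = 0.24 s.
Cycle = t_tx + RTT = 0.240636 s.
Utilization = t_tx / cycle = 0.000636364/0.240636 = 0.264 %.

0.264 %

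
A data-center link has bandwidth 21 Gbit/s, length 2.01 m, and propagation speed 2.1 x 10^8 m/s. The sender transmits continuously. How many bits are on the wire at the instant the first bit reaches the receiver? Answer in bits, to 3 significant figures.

Propagation delay = 2.01 / 210000000 = 9.57143e-09 s.
BDP = R × t_prop = 21000000000 × 9.57143e-09 = 201 bits.

201 bits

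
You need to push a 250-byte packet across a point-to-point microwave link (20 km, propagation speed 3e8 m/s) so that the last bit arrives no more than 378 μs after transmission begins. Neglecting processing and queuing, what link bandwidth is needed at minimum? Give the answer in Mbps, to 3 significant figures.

L = 2000 bits.
Propagation delay = 20000 / 300000000 = 66.6667 μs.
Transmission budget = 378 − 66.6667 = 311.333 μs.
R ≥ L / t_tx = 2000 bits / 0.000311333 s = 6.42 Mbps.

6.42 Mbps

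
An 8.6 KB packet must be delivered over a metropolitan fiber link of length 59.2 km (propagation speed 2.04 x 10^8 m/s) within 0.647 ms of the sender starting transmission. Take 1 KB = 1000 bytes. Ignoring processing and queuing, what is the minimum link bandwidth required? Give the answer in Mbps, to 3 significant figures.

193 Mbps

L = 68800 bits.
Propagation delay = 59200 / 204000000 = 0.290196 ms.
Transmission budget = 0.647 − 0.290196 = 0.356804 ms.
R ≥ L / t_tx = 68800 bits / 0.000356804 s = 193 Mbps.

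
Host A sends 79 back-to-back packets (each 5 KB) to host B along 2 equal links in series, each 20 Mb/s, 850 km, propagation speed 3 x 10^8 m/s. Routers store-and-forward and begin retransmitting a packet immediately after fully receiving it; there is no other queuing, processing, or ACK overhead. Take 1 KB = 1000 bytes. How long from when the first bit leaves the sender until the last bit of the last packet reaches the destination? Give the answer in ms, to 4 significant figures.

Per-hop transmission t_tx = L/R = 40000/20000000 = 2 ms.
Per-hop propagation t_prop = 850000/300000000 = 2.83333 ms.
Pipeline fill: first packet needs 2·t_tx to clear all hops; remaining 78 packets each add one t_tx.
Total = (2+79-1)·t_tx + 2·t_prop = 80·2 + 2·2.83333 = 165.7 ms.

165.7 ms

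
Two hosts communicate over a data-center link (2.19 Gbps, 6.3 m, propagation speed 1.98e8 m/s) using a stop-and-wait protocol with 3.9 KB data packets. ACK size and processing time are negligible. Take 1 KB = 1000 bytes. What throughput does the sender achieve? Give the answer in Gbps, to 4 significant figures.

2.180 Gbps

t_tx = L/R = 31200/2190000000 = 1.42466e-05 s.
t_prop = 6.3/198000000 = 3.18182e-08 s; RTT = 6.36364e-08 s.
Cycle = t_tx + RTT = 1.43102e-05 s.
Throughput = L / cycle = 31200 / 1.43102e-05 = 2.180 Gbps.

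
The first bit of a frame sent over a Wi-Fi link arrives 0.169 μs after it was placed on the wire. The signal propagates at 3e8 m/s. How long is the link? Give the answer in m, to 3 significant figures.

50.7 m

d = s × t_prop = 300000000 × 1.69e-07 = 50.7 m.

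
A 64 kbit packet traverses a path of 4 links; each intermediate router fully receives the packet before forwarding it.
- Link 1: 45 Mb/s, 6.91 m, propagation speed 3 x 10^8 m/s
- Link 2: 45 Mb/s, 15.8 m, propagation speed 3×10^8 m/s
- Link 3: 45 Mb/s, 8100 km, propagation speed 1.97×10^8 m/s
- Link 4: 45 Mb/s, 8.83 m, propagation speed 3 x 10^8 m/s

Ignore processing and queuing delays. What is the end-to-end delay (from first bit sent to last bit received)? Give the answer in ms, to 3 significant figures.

L = 64000 bits.
Transmission delay per hop = L/R = 64000/45000000 = 1.42222 ms; 4 hops → 5.68889 ms.
Propagation delays (d/s per hop): 2.30333e-05, 5.26667e-05, 41.1168, 2.94333e-05 ms; sum = 41.1169 ms.
End-to-end = 46.8 ms.

46.8 ms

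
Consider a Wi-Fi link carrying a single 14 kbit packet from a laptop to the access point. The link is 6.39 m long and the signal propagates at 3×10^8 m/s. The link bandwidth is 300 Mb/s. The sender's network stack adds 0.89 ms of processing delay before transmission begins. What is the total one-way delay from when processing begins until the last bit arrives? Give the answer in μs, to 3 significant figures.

937 μs

L = 14000 bits.
Transmission delay = L/R = 14000 / 300000000 = 46.6667 μs.
Propagation delay = d/s = 6.39 m / 300000000 m/s = 0.0213 μs.
Plus processing delay 0.89 ms = 890 μs.
Total = 937 μs.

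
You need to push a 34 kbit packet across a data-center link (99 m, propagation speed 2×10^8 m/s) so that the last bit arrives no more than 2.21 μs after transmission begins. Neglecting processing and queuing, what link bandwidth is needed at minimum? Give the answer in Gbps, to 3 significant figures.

19.8 Gbps

Propagation delay = 99 / 200000000 = 0.495 μs.
Transmission budget = 2.21 − 0.495 = 1.715 μs.
R ≥ L / t_tx = 34000 bits / 1.715e-06 s = 19.8 Gbps.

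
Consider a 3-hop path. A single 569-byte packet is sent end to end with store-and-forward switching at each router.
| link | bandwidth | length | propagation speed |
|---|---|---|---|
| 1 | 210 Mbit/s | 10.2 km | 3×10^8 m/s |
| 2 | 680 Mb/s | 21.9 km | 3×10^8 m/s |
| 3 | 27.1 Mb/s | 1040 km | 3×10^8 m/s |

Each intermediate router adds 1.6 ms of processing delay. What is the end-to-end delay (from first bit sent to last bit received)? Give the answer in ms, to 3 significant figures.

6.97 ms

L = 569 × 8 = 4552 bits.
Transmission delays (L/R per hop): 0.0216762, 0.00669412, 0.16797 ms; sum = 0.196341 ms.
Propagation delays (d/s per hop): 0.034, 0.073, 3.46667 ms; sum = 3.57367 ms.
Processing at 2 router(s): 2 × 1.6 ms = 3.2 ms.
End-to-end = 6.97 ms.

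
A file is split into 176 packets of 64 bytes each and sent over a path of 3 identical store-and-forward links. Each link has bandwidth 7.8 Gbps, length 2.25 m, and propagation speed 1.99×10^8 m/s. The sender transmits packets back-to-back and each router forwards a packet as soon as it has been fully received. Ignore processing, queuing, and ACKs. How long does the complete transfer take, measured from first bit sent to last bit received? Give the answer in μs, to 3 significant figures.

Per-hop transmission t_tx = L/R = 512/7800000000 = 0.065641 μs.
Per-hop propagation t_prop = 2.25/199000000 = 0.0113065 μs.
Pipeline fill: first packet needs 3·t_tx to clear all hops; remaining 175 packets each add one t_tx.
Total = (3+176-1)·t_tx + 3·t_prop = 178·0.065641 + 3·0.0113065 = 11.7 μs.

11.7 μs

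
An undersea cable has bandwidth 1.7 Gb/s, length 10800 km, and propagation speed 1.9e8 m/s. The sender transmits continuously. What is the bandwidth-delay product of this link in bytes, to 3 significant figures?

12100000 bytes

Propagation delay = 10800000 / 190000000 = 0.0568421 s.
BDP = R × t_prop = 1700000000 × 0.0568421 = 96631600 bits.
In bytes: 96631600/8 = 12100000 bytes.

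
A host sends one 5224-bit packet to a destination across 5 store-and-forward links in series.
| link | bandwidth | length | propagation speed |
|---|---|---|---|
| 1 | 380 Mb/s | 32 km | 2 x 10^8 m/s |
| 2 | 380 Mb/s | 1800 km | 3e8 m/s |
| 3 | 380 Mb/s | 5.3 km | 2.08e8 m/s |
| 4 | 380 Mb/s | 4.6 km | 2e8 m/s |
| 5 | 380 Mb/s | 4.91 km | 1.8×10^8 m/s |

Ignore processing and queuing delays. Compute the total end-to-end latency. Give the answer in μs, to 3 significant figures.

Transmission delay per hop = L/R = 5224/380000000 = 13.7474 μs; 5 hops → 68.7368 μs.
Propagation delays (d/s per hop): 160, 6000, 25.4808, 23, 27.2778 μs; sum = 6235.76 μs.
End-to-end = 6300 μs.

6300 μs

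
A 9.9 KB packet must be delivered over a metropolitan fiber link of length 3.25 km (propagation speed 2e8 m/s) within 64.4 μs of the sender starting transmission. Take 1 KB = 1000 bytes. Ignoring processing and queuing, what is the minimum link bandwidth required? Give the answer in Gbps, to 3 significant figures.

1.64 Gbps

L = 79200 bits.
Propagation delay = 3250 / 200000000 = 16.25 μs.
Transmission budget = 64.4 − 16.25 = 48.15 μs.
R ≥ L / t_tx = 79200 bits / 4.815e-05 s = 1.64 Gbps.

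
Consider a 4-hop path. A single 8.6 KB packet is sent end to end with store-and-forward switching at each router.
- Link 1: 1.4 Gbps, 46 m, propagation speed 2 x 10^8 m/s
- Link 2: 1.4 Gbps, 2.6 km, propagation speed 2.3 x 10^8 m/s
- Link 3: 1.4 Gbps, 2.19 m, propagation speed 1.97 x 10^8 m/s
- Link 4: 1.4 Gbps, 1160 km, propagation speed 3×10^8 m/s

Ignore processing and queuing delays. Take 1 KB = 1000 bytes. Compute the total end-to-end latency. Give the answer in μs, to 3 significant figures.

4070 μs

L = 68800 bits.
Transmission delay per hop = L/R = 68800/1400000000 = 49.1429 μs; 4 hops → 196.571 μs.
Propagation delays (d/s per hop): 0.23, 11.3043, 0.0111168, 3866.67 μs; sum = 3878.21 μs.
End-to-end = 4070 μs.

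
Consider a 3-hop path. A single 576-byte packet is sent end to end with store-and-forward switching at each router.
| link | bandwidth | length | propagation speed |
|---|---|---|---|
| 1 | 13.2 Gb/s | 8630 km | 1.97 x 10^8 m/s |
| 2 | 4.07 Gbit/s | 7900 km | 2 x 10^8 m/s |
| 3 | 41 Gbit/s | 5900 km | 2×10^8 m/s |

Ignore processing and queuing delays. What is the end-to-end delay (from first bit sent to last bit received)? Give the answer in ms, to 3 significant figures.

113 ms

L = 576 × 8 = 4608 bits.
Transmission delays (L/R per hop): 0.000349091, 0.00113219, 0.00011239 ms; sum = 0.00159367 ms.
Propagation delays (d/s per hop): 43.8071, 39.5, 29.5 ms; sum = 112.807 ms.
End-to-end = 113 ms.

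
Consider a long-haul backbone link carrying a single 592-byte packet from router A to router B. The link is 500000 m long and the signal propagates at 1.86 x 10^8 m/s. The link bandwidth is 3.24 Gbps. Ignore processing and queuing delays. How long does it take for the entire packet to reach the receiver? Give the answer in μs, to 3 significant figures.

2690 μs

L = 592 × 8 = 4736 bits.
Transmission delay = L/R = 4736 / 3240000000 = 1.46173 μs.
Propagation delay = d/s = 500000 m / 186000000 m/s = 2688.17 μs.
Total = 2690 μs.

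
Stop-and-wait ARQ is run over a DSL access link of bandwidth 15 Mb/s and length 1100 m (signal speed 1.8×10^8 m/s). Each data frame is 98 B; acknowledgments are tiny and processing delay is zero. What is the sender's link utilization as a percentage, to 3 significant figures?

t_tx = L/R = 784/15000000 = 5.22667e-05 s.
t_prop = 1100/180000000 = 6.11111e-06 s; RTT = 1.22222e-05 s.
Cycle = t_tx + RTT = 6.44889e-05 s.
Utilization = t_tx / cycle = 5.22667e-05/6.44889e-05 = 81.0 %.

81.0 %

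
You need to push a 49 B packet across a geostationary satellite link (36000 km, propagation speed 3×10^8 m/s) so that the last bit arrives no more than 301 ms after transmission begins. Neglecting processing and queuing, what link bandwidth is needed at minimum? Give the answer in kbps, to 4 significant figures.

L = 392 bits.
Propagation delay = 36000000 / 300000000 = 120 ms.
Transmission budget = 301 − 120 = 181 ms.
R ≥ L / t_tx = 392 bits / 0.181 s = 2.166 kbps.

2.166 kbps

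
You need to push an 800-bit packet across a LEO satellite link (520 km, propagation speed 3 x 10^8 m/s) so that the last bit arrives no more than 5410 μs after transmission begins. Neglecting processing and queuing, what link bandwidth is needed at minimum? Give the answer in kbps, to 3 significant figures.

218 kbps

Propagation delay = 520000 / 300000000 = 1733.33 μs.
Transmission budget = 5410 − 1733.33 = 3676.67 μs.
R ≥ L / t_tx = 800 bits / 0.00367667 s = 218 kbps.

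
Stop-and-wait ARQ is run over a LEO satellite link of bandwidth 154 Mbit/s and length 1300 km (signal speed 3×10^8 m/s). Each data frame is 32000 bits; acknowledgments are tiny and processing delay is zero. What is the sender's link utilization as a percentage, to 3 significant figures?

t_tx = L/R = 32000/154000000 = 0.000207792 s.
t_prop = 1300000/300000000 = 0.00433333 s; RTT = 0.00866667 s.
Cycle = t_tx + RTT = 0.00887446 s.
Utilization = t_tx / cycle = 0.000207792/0.00887446 = 2.34 %.

2.34 %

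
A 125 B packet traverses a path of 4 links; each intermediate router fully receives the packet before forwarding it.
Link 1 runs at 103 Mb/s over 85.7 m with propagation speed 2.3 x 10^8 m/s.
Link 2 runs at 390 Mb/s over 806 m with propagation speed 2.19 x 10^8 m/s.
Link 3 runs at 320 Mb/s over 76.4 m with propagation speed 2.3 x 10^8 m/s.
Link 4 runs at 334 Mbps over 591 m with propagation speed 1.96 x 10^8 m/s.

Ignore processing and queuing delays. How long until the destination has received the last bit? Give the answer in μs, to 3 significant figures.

25.8 μs

L = 125 × 8 = 1000 bits.
Transmission delays (L/R per hop): 9.70874, 2.5641, 3.125, 2.99401 μs; sum = 18.3919 μs.
Propagation delays (d/s per hop): 0.372609, 3.68037, 0.332174, 3.01531 μs; sum = 7.40045 μs.
End-to-end = 25.8 μs.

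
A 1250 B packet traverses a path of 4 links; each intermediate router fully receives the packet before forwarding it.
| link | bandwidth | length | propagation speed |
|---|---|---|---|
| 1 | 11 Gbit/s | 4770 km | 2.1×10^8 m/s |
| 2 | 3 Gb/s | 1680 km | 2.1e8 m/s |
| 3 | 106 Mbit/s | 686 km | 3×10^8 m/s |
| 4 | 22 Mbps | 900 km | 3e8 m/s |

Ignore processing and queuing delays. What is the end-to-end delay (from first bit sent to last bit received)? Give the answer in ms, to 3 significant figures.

36.6 ms

L = 1250 × 8 = 10000 bits.
Transmission delays (L/R per hop): 0.000909091, 0.00333333, 0.0943396, 0.454545 ms; sum = 0.553128 ms.
Propagation delays (d/s per hop): 22.7143, 8, 2.28667, 3 ms; sum = 36.001 ms.
End-to-end = 36.6 ms.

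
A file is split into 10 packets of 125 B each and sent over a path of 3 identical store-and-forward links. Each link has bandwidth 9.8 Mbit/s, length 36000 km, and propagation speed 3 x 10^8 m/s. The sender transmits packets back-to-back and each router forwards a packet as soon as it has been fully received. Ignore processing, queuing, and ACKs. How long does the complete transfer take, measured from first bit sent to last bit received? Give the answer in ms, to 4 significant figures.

Per-hop transmission t_tx = L/R = 1000/9800000 = 0.102041 ms.
Per-hop propagation t_prop = 36000000/300000000 = 120 ms.
Pipeline fill: first packet needs 3·t_tx to clear all hops; remaining 9 packets each add one t_tx.
Total = (3+10-1)·t_tx + 3·t_prop = 12·0.102041 + 3·120 = 361.2 ms.

361.2 ms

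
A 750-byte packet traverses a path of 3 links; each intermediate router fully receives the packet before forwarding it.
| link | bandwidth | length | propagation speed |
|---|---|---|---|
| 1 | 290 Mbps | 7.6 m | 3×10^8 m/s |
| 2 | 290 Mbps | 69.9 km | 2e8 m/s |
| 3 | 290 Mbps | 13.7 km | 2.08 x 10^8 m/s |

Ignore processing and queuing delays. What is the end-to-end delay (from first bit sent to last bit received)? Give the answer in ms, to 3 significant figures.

0.477 ms

L = 750 × 8 = 6000 bits.
Transmission delay per hop = L/R = 6000/290000000 = 0.0206897 ms; 3 hops → 0.062069 ms.
Propagation delays (d/s per hop): 2.53333e-05, 0.3495, 0.0658654 ms; sum = 0.415391 ms.
End-to-end = 0.477 ms.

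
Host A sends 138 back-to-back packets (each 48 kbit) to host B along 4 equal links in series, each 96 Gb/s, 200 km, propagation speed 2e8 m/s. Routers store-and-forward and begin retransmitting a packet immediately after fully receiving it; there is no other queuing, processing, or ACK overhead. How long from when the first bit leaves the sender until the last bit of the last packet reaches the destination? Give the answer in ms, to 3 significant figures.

4.07 ms

Per-hop transmission t_tx = L/R = 48000/96000000000 = 0.0005 ms.
Per-hop propagation t_prop = 200000/200000000 = 1 ms.
Pipeline fill: first packet needs 4·t_tx to clear all hops; remaining 137 packets each add one t_tx.
Total = (4+138-1)·t_tx + 4·t_prop = 141·0.0005 + 4·1 = 4.07 ms.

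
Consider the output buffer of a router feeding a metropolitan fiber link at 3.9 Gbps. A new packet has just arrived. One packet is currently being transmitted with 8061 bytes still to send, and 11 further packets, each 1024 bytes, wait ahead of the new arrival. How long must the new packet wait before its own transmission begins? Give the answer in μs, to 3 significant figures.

39.6 μs

Each queued packet: L/R = 8192/3900000000 = 2.10051 μs.
11 queued → 23.1056 μs.
Plus remaining 64488 bits of current packet: 16.5354 μs.
Queuing delay = 39.6 μs.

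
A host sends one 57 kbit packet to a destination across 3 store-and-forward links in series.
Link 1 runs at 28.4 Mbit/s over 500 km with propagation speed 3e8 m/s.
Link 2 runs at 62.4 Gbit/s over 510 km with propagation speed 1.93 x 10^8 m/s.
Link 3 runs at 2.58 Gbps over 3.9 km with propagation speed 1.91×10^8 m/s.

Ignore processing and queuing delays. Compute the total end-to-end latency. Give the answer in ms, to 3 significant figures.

L = 57000 bits.
Transmission delays (L/R per hop): 2.00704, 0.000913462, 0.022093 ms; sum = 2.03005 ms.
Propagation delays (d/s per hop): 1.66667, 2.64249, 0.0204188 ms; sum = 4.32957 ms.
End-to-end = 6.36 ms.

6.36 ms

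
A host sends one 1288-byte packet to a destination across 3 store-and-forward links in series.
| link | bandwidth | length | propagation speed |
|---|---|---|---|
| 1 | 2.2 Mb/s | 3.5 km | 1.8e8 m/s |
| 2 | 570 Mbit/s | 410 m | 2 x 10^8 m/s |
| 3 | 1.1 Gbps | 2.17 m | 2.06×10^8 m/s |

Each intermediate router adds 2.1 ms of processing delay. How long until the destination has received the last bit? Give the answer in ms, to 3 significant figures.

L = 1288 × 8 = 10304 bits.
Transmission delays (L/R per hop): 4.68364, 0.0180772, 0.00936727 ms; sum = 4.71108 ms.
Propagation delays (d/s per hop): 0.0194444, 0.00205, 1.0534e-05 ms; sum = 0.021505 ms.
Processing at 2 router(s): 2 × 2.1 ms = 4.2 ms.
End-to-end = 8.93 ms.

8.93 ms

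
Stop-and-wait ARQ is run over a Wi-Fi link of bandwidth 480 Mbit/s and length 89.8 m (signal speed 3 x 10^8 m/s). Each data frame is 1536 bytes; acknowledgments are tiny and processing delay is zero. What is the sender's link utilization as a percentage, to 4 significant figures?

97.71 %

t_tx = L/R = 12288/480000000 = 2.56e-05 s.
t_prop = 89.8/300000000 = 2.99333e-07 s; RTT = 5.98667e-07 s.
Cycle = t_tx + RTT = 2.61987e-05 s.
Utilization = t_tx / cycle = 2.56e-05/2.61987e-05 = 97.71 %.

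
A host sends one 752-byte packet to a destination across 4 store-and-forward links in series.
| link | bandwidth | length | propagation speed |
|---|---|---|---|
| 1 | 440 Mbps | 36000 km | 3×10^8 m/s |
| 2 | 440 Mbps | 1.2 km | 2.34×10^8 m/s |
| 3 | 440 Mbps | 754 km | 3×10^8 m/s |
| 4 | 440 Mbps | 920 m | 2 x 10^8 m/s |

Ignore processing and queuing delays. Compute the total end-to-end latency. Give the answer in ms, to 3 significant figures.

L = 752 × 8 = 6016 bits.
Transmission delay per hop = L/R = 6016/440000000 = 0.0136727 ms; 4 hops → 0.0546909 ms.
Propagation delays (d/s per hop): 120, 0.00512821, 2.51333, 0.0046 ms; sum = 122.523 ms.
End-to-end = 123 ms.

123 ms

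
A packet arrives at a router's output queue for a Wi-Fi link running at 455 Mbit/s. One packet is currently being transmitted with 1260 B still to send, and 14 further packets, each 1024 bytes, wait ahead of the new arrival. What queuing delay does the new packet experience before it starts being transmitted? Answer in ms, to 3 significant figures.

0.274 ms

Each queued packet: L/R = 8192/455000000 = 0.0180044 ms.
14 queued → 0.252062 ms.
Plus remaining 10080 bits of current packet: 0.0221538 ms.
Queuing delay = 0.274 ms.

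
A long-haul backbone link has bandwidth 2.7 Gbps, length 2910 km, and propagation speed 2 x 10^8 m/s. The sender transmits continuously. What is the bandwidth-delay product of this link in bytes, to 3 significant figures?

4910000 bytes

Propagation delay = 2910000 / 200000000 = 0.01455 s.
BDP = R × t_prop = 2700000000 × 0.01455 = 39285000 bits.
In bytes: 39285000/8 = 4910000 bytes.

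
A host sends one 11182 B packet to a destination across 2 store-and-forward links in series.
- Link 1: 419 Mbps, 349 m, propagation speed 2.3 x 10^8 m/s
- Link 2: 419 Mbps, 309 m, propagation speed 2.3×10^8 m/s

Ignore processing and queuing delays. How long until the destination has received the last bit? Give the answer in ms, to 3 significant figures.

0.430 ms

L = 11182 × 8 = 89456 bits.
Transmission delay per hop = L/R = 89456/419000000 = 0.213499 ms; 2 hops → 0.426998 ms.
Propagation delays (d/s per hop): 0.00151739, 0.00134348 ms; sum = 0.00286087 ms.
End-to-end = 0.430 ms.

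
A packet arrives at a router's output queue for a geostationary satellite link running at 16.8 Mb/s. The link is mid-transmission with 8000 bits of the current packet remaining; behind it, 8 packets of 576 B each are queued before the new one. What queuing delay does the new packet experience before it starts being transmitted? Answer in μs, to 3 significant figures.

2670 μs

Each queued packet: L/R = 4608/16800000 = 274.286 μs.
8 queued → 2194.29 μs.
Plus remaining 8000 bits of current packet: 476.19 μs.
Queuing delay = 2670 μs.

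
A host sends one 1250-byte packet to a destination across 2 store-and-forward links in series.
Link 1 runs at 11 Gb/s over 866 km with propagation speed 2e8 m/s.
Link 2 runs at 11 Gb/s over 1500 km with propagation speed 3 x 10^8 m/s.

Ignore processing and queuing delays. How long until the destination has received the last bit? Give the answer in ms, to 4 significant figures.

9.332 ms

L = 1250 × 8 = 10000 bits.
Transmission delay per hop = L/R = 10000/11000000000 = 0.000909091 ms; 2 hops → 0.00181818 ms.
Propagation delays (d/s per hop): 4.33, 5 ms; sum = 9.33 ms.
End-to-end = 9.332 ms.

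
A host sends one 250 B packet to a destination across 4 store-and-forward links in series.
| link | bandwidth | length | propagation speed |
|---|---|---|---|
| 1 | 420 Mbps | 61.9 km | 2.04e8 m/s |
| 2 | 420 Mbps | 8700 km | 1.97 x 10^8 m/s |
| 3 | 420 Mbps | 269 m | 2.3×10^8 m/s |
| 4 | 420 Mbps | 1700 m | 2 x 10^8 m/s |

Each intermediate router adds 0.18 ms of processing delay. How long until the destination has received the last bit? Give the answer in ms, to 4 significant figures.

45.03 ms

L = 250 × 8 = 2000 bits.
Transmission delay per hop = L/R = 2000/420000000 = 0.0047619 ms; 4 hops → 0.0190476 ms.
Propagation delays (d/s per hop): 0.303431, 44.1624, 0.00116957, 0.0085 ms; sum = 44.4755 ms.
Processing at 3 router(s): 3 × 0.18 ms = 0.54 ms.
End-to-end = 45.03 ms.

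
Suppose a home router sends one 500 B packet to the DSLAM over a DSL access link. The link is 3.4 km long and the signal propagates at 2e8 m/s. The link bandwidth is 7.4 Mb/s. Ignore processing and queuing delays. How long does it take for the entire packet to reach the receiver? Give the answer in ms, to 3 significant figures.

0.558 ms

L = 500 × 8 = 4000 bits.
Transmission delay = L/R = 4000 / 7400000 = 0.540541 ms.
Propagation delay = d/s = 3400 m / 200000000 m/s = 0.017 ms.
Total = 0.558 ms.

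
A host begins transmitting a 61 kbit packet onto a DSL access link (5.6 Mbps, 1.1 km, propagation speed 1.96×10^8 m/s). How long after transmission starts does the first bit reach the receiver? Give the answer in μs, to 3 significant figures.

5.61 μs

First bit experiences only propagation delay: d/s = 1100/196000000 = 5.61 μs.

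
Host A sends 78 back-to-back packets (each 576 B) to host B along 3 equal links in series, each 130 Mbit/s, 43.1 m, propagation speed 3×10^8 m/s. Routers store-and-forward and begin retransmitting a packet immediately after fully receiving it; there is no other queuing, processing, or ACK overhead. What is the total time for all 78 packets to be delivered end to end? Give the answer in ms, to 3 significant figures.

Per-hop transmission t_tx = L/R = 4608/130000000 = 0.0354462 ms.
Per-hop propagation t_prop = 43.1/300000000 = 0.000143667 ms.
Pipeline fill: first packet needs 3·t_tx to clear all hops; remaining 77 packets each add one t_tx.
Total = (3+78-1)·t_tx + 3·t_prop = 80·0.0354462 + 3·0.000143667 = 2.84 ms.

2.84 ms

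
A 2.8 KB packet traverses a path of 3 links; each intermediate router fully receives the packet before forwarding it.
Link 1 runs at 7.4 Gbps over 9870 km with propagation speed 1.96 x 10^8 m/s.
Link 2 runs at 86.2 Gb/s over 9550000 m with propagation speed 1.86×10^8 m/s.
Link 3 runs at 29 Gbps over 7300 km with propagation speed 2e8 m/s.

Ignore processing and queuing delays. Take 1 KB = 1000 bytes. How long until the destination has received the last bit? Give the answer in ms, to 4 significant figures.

L = 22400 bits.
Transmission delays (L/R per hop): 0.00302703, 0.000259861, 0.000772414 ms; sum = 0.0040593 ms.
Propagation delays (d/s per hop): 50.3571, 51.3441, 36.5 ms; sum = 138.201 ms.
End-to-end = 138.2 ms.

138.2 ms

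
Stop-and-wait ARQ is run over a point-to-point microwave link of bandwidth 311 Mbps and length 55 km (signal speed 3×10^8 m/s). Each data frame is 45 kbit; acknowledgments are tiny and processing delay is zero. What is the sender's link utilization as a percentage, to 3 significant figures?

t_tx = L/R = 45000/311000000 = 0.000144695 s.
t_prop = 55000/300000000 = 0.000183333 s; RTT = 0.000366667 s.
Cycle = t_tx + RTT = 0.000511361 s.
Utilization = t_tx / cycle = 0.000144695/0.000511361 = 28.3 %.

28.3 %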